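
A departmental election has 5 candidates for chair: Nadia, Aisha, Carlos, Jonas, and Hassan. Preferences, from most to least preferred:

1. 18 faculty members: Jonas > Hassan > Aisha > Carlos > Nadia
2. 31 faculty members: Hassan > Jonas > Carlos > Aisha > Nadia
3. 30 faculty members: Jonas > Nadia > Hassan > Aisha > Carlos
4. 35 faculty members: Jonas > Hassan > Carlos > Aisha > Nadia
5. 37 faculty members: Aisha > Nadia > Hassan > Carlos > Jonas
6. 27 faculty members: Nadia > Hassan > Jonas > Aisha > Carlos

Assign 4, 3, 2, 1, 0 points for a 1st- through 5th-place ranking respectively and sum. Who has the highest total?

Hassan

Nadia: 18·0 + 31·0 + 30·3 + 35·0 + 37·3 + 27·4 = 309
Aisha: 18·2 + 31·1 + 30·1 + 35·1 + 37·4 + 27·1 = 307
Carlos: 18·1 + 31·2 + 30·0 + 35·2 + 37·1 + 27·0 = 187
Jonas: 18·4 + 31·3 + 30·4 + 35·4 + 37·0 + 27·2 = 479
Hassan: 18·3 + 31·4 + 30·2 + 35·3 + 37·2 + 27·3 = 498
Hassan has the highest Borda score (498).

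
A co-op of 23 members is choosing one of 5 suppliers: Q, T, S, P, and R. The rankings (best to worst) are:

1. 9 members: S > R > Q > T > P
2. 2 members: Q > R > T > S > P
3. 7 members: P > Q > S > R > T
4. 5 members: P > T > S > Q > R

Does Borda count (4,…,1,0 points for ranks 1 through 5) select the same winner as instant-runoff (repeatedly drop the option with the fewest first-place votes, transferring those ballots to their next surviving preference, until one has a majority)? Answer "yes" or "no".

no

Borda — scores: Q 52, T 28, S 62, P 48, R 40. Winner: S.
Instant-runoff — R1 Q 2, T 0, S 9, P 12, R 0 (P winner). Winner: P.
The two methods disagree.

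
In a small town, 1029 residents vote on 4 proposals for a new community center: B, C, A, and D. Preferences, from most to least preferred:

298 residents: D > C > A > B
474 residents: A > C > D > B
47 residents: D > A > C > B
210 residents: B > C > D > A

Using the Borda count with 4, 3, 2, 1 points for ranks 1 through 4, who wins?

C

B: 298·1 + 474·1 + 47·1 + 210·4 = 1659
C: 298·3 + 474·3 + 47·2 + 210·3 = 3040
A: 298·2 + 474·4 + 47·3 + 210·1 = 2843
D: 298·4 + 474·2 + 47·4 + 210·2 = 2748
C has the highest Borda score (3040).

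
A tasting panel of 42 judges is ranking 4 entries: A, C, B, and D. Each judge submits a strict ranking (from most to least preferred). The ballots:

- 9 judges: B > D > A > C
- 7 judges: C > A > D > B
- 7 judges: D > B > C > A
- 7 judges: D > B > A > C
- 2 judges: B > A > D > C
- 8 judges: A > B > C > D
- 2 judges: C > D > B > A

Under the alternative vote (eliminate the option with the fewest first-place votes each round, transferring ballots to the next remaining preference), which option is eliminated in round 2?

Round 1: A 8, C 9, B 11, D 14. Eliminate A.
Round 2: C 9, B 19, D 14. Eliminate C.

C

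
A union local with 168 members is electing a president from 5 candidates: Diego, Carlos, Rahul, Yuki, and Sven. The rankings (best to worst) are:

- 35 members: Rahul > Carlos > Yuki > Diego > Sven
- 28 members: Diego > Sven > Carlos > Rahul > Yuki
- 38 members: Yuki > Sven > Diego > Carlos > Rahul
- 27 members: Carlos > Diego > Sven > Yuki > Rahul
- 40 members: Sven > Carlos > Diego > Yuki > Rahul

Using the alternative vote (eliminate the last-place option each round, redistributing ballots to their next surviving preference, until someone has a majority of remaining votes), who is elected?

Diego

Round 1: Diego 28, Carlos 27, Rahul 35, Yuki 38, Sven 40. Eliminate Carlos.
Round 2: Diego 55, Rahul 35, Yuki 38, Sven 40. Eliminate Rahul.
Round 3: Diego 55, Yuki 73, Sven 40. Eliminate Sven.
Round 4: Diego 95, Yuki 73. Diego has a majority.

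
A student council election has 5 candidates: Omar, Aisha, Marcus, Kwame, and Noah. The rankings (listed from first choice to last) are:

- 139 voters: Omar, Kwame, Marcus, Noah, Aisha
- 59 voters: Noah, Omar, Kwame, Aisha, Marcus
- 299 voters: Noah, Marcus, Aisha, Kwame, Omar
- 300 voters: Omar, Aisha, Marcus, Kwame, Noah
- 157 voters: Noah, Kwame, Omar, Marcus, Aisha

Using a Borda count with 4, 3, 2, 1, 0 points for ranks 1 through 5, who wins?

Omar: 139·4 + 59·3 + 299·0 + 300·4 + 157·2 = 2247
Aisha: 139·0 + 59·1 + 299·2 + 300·3 + 157·0 = 1557
Marcus: 139·2 + 59·0 + 299·3 + 300·2 + 157·1 = 1932
Kwame: 139·3 + 59·2 + 299·1 + 300·1 + 157·3 = 1605
Noah: 139·1 + 59·4 + 299·4 + 300·0 + 157·4 = 2199
Omar has the highest Borda score (2247).

Omar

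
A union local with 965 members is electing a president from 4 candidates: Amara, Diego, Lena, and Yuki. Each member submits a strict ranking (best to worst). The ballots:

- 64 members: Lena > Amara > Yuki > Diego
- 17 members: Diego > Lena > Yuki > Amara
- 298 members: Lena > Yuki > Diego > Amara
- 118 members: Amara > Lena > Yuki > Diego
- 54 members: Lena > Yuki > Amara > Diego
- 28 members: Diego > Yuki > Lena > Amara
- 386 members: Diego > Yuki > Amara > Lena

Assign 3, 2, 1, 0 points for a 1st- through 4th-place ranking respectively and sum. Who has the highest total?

Amara: 64·2 + 17·0 + 298·0 + 118·3 + 54·1 + 28·0 + 386·1 = 922
Diego: 64·0 + 17·3 + 298·1 + 118·0 + 54·0 + 28·3 + 386·3 = 1591
Lena: 64·3 + 17·2 + 298·3 + 118·2 + 54·3 + 28·1 + 386·0 = 1546
Yuki: 64·1 + 17·1 + 298·2 + 118·1 + 54·2 + 28·2 + 386·2 = 1731
Yuki has the highest Borda score (1731).

Yuki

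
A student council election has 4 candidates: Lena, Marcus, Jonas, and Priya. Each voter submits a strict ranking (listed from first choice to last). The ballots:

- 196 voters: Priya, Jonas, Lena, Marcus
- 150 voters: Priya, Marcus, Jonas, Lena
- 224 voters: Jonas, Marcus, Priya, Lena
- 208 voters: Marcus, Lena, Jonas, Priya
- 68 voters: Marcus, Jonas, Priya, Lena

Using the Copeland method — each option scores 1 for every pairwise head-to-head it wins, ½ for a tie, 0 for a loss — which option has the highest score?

Lena: loses to Marcus, Jonas, and Priya → score 0.
Marcus: beats Lena, Jonas, and Priya → score 3.
Jonas: beats Lena and Priya; loses to Marcus → score 2.
Priya: beats Lena; loses to Marcus and Jonas → score 1.
Marcus has the best pairwise record.

Marcus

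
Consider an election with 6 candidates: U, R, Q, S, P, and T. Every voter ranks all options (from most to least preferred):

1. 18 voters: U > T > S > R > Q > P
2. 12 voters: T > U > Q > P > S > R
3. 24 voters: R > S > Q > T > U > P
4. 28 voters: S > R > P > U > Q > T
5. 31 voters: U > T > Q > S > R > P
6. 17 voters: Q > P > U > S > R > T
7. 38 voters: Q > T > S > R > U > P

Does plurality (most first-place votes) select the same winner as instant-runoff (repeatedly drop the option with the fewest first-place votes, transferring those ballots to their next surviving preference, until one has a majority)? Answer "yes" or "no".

no

Plurality — first-place votes: U 49, R 24, Q 55, S 28, P 0, T 12. Winner: Q.
Instant-runoff — R1 U 49, R 24, Q 55, S 28, P 0, T 12 (P out); R2 U 49, R 24, Q 55, S 28, T 12 (T out); R3 U 61, R 24, Q 55, S 28 (R out); R4 U 61, Q 55, S 52 (S out); R5 U 89, Q 79 (U winner). Winner: U.
The two methods disagree.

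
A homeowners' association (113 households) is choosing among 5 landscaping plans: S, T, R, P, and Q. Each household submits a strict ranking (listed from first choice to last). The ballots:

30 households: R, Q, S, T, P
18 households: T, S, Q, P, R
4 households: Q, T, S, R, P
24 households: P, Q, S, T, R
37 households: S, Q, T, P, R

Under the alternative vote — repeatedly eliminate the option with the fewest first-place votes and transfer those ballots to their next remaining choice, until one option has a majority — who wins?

S

Round 1: S 37, T 18, R 30, P 24, Q 4. Eliminate Q.
Round 2: S 37, T 22, R 30, P 24. Eliminate T.
Round 3: S 59, R 30, P 24. S has a majority.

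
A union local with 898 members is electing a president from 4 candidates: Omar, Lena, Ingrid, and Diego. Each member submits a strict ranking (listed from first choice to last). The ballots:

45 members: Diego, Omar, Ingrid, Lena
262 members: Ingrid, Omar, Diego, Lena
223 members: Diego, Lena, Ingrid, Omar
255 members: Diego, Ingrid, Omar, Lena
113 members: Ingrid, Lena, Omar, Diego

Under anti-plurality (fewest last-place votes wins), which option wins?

Ingrid

Last-place votes: Omar 223, Lena 562, Ingrid 0, Diego 113.
Ingrid is ranked last by the fewest voters, so Ingrid wins.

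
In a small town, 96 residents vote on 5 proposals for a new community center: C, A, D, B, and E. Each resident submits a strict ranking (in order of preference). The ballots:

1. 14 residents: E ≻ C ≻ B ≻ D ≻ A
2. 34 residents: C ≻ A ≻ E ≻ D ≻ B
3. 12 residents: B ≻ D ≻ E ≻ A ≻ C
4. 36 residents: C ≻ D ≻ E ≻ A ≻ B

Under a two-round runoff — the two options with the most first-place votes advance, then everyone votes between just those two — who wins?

Round 1 first-place votes: C 70, A 0, D 0, B 12, E 14.
C and E advance.
Runoff: C is preferred to E by 70 voters; E by 26.
C wins the runoff.

C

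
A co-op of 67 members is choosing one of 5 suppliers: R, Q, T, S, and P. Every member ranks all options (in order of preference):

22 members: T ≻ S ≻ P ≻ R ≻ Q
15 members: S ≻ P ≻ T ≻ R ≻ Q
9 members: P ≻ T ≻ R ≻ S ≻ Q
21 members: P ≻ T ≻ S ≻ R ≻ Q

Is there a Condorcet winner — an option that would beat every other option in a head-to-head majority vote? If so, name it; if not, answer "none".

none

Checking pairwise contests:
T beats R 67–0.
R beats Q 67–0.
P beats T 45–22.
T beats S 52–15.
S beats P 37–30.
Every option loses at least one head-to-head, so there is no Condorcet winner.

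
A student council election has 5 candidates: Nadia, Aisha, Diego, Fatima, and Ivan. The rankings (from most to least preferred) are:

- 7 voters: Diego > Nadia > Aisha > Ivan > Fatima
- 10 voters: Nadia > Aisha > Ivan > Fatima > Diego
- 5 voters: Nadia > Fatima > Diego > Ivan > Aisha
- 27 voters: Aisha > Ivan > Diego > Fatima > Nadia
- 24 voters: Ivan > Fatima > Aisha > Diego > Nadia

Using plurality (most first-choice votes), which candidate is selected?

First-place votes: Nadia 15, Aisha 27, Diego 7, Fatima 0, Ivan 24.
Aisha has the most first-place votes.

Aisha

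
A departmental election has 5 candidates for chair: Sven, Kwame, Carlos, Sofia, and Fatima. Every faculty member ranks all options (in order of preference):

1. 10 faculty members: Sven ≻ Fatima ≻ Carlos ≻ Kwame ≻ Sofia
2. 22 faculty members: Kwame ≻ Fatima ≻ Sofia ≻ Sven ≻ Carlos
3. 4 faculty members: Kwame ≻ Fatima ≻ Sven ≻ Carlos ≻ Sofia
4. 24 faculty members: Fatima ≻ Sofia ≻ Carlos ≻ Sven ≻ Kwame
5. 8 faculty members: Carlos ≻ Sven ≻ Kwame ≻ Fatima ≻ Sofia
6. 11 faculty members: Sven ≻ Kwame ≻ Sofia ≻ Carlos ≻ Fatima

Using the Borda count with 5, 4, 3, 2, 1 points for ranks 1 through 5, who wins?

Fatima

Sven: 10·5 + 22·2 + 4·3 + 24·2 + 8·4 + 11·5 = 241
Kwame: 10·2 + 22·5 + 4·5 + 24·1 + 8·3 + 11·4 = 242
Carlos: 10·3 + 22·1 + 4·2 + 24·3 + 8·5 + 11·2 = 194
Sofia: 10·1 + 22·3 + 4·1 + 24·4 + 8·1 + 11·3 = 217
Fatima: 10·4 + 22·4 + 4·4 + 24·5 + 8·2 + 11·1 = 291
Fatima has the highest Borda score (291).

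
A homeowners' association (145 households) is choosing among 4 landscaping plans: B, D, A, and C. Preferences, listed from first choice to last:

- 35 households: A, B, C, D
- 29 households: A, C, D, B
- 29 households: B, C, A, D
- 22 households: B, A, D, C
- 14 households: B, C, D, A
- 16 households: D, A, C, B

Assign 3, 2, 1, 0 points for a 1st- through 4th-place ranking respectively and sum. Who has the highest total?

A

B: 35·2 + 29·0 + 29·3 + 22·3 + 14·3 + 16·0 = 265
D: 35·0 + 29·1 + 29·0 + 22·1 + 14·1 + 16·3 = 113
A: 35·3 + 29·3 + 29·1 + 22·2 + 14·0 + 16·2 = 297
C: 35·1 + 29·2 + 29·2 + 22·0 + 14·2 + 16·1 = 195
A has the highest Borda score (297).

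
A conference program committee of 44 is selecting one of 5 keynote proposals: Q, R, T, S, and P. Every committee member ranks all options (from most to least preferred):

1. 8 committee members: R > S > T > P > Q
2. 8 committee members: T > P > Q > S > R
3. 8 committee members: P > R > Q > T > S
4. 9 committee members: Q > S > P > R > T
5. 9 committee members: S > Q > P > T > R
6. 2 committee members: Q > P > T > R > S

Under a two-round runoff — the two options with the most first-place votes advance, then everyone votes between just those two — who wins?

Round 1 first-place votes: Q 11, R 8, T 8, S 9, P 8.
Q and S advance.
Runoff: Q is preferred to S by 27 voters; S by 17.
Q wins the runoff.

Q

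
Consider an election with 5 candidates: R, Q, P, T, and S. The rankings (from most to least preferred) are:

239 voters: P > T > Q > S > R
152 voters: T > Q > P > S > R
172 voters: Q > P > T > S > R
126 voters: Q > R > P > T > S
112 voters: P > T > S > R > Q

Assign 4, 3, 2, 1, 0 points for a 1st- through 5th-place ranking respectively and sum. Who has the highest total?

R: 239·0 + 152·0 + 172·0 + 126·3 + 112·1 = 490
Q: 239·2 + 152·3 + 172·4 + 126·4 + 112·0 = 2126
P: 239·4 + 152·2 + 172·3 + 126·2 + 112·4 = 2476
T: 239·3 + 152·4 + 172·2 + 126·1 + 112·3 = 2131
S: 239·1 + 152·1 + 172·1 + 126·0 + 112·2 = 787
P has the highest Borda score (2476).

P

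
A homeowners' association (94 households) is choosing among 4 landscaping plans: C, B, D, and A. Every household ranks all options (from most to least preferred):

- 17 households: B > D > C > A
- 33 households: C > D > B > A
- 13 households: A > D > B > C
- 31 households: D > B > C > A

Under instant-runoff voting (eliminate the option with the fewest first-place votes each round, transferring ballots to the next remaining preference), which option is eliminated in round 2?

B

Round 1: C 33, B 17, D 31, A 13. Eliminate A.
Round 2: C 33, B 17, D 44. Eliminate B.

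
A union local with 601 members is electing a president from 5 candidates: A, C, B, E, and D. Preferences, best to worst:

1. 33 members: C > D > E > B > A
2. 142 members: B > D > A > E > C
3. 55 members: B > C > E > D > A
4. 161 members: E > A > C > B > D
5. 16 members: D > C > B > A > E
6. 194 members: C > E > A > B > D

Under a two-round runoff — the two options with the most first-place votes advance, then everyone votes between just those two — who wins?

C

Round 1 first-place votes: A 0, C 227, B 197, E 161, D 16.
C and B advance.
Runoff: C is preferred to B by 404 voters; B by 197.
C wins the runoff.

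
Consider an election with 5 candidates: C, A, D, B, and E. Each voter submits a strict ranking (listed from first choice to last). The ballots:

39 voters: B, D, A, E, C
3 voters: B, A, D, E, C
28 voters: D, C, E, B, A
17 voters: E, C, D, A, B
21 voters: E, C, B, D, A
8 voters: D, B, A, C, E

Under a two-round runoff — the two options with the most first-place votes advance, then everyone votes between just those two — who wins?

Round 1 first-place votes: C 0, A 0, D 36, B 42, E 38.
B and E advance.
Runoff: B is preferred to E by 50 voters; E by 66.
E wins the runoff.

E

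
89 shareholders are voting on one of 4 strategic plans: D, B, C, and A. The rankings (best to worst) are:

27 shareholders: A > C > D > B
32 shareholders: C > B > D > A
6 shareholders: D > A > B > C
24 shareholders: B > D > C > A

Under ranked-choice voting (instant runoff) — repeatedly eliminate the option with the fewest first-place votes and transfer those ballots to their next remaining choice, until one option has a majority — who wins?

C

Round 1: D 6, B 24, C 32, A 27. Eliminate D.
Round 2: B 24, C 32, A 33. Eliminate B.
Round 3: C 56, A 33. C has a majority.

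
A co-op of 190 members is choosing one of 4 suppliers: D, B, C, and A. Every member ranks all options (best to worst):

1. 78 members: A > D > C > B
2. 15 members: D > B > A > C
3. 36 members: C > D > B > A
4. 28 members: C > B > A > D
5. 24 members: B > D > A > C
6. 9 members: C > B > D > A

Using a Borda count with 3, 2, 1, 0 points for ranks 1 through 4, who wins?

D: 78·2 + 15·3 + 36·2 + 28·0 + 24·2 + 9·1 = 330
B: 78·0 + 15·2 + 36·1 + 28·2 + 24·3 + 9·2 = 212
C: 78·1 + 15·0 + 36·3 + 28·3 + 24·0 + 9·3 = 297
A: 78·3 + 15·1 + 36·0 + 28·1 + 24·1 + 9·0 = 301
D has the highest Borda score (330).

D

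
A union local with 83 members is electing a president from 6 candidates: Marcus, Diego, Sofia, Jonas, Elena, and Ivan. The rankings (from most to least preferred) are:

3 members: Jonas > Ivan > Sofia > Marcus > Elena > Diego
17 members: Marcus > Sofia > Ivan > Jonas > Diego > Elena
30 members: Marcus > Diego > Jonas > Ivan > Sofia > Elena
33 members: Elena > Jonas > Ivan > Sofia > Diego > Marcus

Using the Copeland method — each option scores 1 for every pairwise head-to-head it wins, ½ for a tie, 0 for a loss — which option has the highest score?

Marcus: beats Diego, Sofia, Jonas, Elena, and Ivan → score 5.
Diego: beats Elena; loses to Marcus, Sofia, Jonas, and Ivan → score 1.
Sofia: beats Diego and Elena; loses to Marcus, Jonas, and Ivan → score 2.
Jonas: beats Diego, Sofia, Elena, and Ivan; loses to Marcus → score 4.
Elena: loses to Marcus, Diego, Sofia, Jonas, and Ivan → score 0.
Ivan: beats Diego, Sofia, and Elena; loses to Marcus and Jonas → score 3.
Marcus has the best pairwise record.

Marcus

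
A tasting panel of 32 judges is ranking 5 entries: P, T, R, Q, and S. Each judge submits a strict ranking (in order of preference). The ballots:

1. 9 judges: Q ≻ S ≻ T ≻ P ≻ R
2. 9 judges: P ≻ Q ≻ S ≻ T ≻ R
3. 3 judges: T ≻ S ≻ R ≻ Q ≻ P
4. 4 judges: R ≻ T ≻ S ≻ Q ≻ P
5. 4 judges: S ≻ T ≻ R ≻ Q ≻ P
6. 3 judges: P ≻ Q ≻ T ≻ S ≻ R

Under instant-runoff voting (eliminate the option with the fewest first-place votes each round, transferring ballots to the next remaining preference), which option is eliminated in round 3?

Q

Round 1: P 12, T 3, R 4, Q 9, S 4. Eliminate T.
Round 2: P 12, R 4, Q 9, S 7. Eliminate R.
Round 3: P 12, Q 9, S 11. Eliminate Q.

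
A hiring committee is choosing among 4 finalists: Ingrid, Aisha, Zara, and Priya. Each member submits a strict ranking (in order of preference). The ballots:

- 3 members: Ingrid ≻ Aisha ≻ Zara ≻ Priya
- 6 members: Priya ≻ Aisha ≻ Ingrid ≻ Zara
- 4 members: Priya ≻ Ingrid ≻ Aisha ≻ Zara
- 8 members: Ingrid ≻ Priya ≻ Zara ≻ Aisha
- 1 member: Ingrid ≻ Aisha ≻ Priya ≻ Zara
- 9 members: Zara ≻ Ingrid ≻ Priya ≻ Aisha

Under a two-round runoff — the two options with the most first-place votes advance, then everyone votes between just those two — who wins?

Round 1 first-place votes: Ingrid 12, Aisha 0, Zara 9, Priya 10.
Ingrid and Priya advance.
Runoff: Ingrid is preferred to Priya by 21 voters; Priya by 10.
Ingrid wins the runoff.

Ingrid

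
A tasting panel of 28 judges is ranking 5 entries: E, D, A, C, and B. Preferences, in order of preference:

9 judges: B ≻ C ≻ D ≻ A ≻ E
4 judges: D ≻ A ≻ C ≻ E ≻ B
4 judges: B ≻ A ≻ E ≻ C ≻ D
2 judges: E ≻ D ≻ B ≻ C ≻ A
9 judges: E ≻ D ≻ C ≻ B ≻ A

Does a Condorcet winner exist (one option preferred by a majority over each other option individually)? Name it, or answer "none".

none

Checking pairwise contests:
A beats E 17–11.
E beats D 15–13.
D beats A 24–4.
E beats C 15–13.
E beats B 15–13.
Every option loses at least one head-to-head, so there is no Condorcet winner.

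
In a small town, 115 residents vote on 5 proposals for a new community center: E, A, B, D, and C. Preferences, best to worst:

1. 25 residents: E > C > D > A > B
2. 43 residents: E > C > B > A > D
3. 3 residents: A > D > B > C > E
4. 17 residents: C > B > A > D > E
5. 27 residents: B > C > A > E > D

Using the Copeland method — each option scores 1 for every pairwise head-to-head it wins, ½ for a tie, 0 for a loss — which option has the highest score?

E: beats A, B, D, and C → score 4.
A: beats D; loses to E, B, and C → score 1.
B: beats A and D; loses to E and C → score 2.
D: loses to E, A, B, and C → score 0.
C: beats A, B, and D; loses to E → score 3.
E has the best pairwise record.

E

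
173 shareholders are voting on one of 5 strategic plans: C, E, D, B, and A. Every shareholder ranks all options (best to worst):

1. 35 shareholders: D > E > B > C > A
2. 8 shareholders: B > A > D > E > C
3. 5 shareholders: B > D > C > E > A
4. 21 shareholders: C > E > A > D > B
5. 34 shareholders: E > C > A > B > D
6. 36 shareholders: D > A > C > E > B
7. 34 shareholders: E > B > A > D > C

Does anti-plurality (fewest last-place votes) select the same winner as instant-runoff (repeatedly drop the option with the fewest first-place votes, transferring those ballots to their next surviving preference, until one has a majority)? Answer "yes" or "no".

Anti-plurality — last-place votes: C 42, E 0, D 34, B 57, A 40. Winner: E.
Instant-runoff — R1 C 21, E 68, D 71, B 13, A 0 (A out); R2 C 21, E 68, D 71, B 13 (B out); R3 C 21, E 68, D 84 (C out); R4 E 89, D 84 (E winner). Winner: E.
The two methods agree.

yes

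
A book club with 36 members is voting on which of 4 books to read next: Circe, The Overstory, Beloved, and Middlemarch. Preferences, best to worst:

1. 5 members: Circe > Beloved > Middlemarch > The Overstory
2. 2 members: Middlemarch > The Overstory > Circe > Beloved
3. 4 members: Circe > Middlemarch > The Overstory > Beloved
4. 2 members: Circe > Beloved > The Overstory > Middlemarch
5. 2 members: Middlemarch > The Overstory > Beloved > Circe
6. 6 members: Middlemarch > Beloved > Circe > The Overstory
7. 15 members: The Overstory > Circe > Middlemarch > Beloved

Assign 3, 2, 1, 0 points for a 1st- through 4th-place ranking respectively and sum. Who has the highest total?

Circe: 5·3 + 2·1 + 4·3 + 2·3 + 2·0 + 6·1 + 15·2 = 71
The Overstory: 5·0 + 2·2 + 4·1 + 2·1 + 2·2 + 6·0 + 15·3 = 59
Beloved: 5·2 + 2·0 + 4·0 + 2·2 + 2·1 + 6·2 + 15·0 = 28
Middlemarch: 5·1 + 2·3 + 4·2 + 2·0 + 2·3 + 6·3 + 15·1 = 58
Circe has the highest Borda score (71).

Circe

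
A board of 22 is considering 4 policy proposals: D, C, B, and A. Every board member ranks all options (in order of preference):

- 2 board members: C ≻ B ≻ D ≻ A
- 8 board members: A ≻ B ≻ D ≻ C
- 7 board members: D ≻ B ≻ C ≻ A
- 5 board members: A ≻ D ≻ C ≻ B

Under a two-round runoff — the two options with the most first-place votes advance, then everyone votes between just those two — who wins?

Round 1 first-place votes: D 7, C 2, B 0, A 13.
A and D advance.
Runoff: A is preferred to D by 13 voters; D by 9.
A wins the runoff.

A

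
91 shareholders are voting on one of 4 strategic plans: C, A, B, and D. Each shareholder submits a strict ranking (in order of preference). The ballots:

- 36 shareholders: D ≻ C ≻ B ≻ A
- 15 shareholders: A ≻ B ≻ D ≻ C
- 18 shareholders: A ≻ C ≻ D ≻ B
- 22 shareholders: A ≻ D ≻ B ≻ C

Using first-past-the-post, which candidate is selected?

First-place votes: C 0, A 55, B 0, D 36.
A has the most first-place votes.

A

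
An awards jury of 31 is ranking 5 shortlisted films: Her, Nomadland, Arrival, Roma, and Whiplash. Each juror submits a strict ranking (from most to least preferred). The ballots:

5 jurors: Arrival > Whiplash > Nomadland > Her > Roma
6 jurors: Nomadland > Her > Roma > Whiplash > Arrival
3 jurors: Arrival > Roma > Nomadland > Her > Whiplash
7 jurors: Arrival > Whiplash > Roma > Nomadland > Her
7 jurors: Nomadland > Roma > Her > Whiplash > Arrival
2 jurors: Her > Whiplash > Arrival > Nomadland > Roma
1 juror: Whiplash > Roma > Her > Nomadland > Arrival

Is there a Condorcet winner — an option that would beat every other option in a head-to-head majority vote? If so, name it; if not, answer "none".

Checking pairwise contests:
Nomadland beats Her 28–3.
Arrival beats Nomadland 17–14.
Her beats Arrival 16–15.
Nomadland beats Roma 20–11.
Her beats Whiplash 18–13.
Every option loses at least one head-to-head, so there is no Condorcet winner.

none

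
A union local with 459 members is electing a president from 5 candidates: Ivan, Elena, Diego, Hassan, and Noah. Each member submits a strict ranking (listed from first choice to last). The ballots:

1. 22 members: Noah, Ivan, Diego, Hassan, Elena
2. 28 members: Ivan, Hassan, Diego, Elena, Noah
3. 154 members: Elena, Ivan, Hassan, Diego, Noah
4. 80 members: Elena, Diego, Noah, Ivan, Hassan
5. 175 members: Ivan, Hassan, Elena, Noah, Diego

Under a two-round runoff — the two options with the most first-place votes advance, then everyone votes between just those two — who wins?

Elena

Round 1 first-place votes: Ivan 203, Elena 234, Diego 0, Hassan 0, Noah 22.
Elena and Ivan advance.
Runoff: Elena is preferred to Ivan by 234 voters; Ivan by 225.
Elena wins the runoff.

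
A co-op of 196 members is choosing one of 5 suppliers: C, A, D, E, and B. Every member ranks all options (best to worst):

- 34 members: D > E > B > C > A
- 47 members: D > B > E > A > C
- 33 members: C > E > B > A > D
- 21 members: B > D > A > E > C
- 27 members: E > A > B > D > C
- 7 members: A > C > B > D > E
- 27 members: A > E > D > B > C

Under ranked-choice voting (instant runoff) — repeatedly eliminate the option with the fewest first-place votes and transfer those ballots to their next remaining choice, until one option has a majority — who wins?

D

Round 1: C 33, A 34, D 81, E 27, B 21. Eliminate B.
Round 2: C 33, A 34, D 102, E 27. D has a majority.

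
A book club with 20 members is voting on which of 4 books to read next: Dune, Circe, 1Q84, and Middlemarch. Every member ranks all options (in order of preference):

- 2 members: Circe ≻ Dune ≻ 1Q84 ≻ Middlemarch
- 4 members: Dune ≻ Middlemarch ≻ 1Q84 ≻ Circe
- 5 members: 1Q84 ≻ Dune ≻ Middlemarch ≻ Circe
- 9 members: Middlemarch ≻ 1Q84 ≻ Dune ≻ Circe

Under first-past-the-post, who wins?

Middlemarch

First-place votes: Dune 4, Circe 2, 1Q84 5, Middlemarch 9.
Middlemarch has the most first-place votes.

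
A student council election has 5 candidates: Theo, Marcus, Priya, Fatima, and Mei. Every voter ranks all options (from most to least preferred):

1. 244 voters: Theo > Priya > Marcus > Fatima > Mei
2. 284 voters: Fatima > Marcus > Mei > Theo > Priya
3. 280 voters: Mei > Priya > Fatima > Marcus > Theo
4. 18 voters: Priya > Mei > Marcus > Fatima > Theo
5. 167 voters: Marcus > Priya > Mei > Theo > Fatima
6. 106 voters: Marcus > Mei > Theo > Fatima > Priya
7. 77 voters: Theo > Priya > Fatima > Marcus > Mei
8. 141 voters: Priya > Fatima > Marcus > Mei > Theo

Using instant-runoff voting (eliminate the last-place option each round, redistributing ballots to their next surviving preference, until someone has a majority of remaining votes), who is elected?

Fatima

Round 1: Theo 321, Marcus 273, Priya 159, Fatima 284, Mei 280. Eliminate Priya.
Round 2: Theo 321, Marcus 273, Fatima 425, Mei 298. Eliminate Marcus.
Round 3: Theo 321, Fatima 425, Mei 571. Eliminate Theo.
Round 4: Fatima 746, Mei 571. Fatima has a majority.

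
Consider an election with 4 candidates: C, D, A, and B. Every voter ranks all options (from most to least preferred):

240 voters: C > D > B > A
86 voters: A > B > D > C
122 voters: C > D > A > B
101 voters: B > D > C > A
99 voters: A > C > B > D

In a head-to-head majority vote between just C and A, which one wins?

C

Voters preferring C to A: 463; preferring A to C: 185.
C wins the head-to-head.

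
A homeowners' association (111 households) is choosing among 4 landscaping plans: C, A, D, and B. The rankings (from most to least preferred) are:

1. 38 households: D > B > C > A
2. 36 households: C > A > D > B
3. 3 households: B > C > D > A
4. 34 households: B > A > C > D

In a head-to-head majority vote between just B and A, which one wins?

Voters preferring B to A: 75; preferring A to B: 36.
B wins the head-to-head.

B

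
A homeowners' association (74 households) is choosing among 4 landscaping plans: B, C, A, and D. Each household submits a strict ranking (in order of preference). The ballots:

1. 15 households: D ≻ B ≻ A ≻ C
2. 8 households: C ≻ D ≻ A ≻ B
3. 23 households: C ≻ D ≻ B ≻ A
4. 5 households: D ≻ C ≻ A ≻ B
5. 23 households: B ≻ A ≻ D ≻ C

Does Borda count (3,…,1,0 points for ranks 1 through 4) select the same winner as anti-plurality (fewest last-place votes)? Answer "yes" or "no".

yes

Borda — scores: B 122, C 103, A 74, D 145. Winner: D.
Anti-plurality — last-place votes: B 13, C 38, A 23, D 0. Winner: D.
The two methods agree.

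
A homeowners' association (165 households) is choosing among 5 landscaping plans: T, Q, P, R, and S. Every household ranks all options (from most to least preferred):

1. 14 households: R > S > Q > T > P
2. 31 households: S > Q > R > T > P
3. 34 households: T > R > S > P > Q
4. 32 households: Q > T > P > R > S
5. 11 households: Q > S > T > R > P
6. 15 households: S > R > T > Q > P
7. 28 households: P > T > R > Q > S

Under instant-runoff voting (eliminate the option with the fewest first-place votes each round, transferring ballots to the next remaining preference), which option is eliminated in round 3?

Round 1: T 34, Q 43, P 28, R 14, S 46. Eliminate R.
Round 2: T 34, Q 43, P 28, S 60. Eliminate P.
Round 3: T 62, Q 43, S 60. Eliminate Q.

Q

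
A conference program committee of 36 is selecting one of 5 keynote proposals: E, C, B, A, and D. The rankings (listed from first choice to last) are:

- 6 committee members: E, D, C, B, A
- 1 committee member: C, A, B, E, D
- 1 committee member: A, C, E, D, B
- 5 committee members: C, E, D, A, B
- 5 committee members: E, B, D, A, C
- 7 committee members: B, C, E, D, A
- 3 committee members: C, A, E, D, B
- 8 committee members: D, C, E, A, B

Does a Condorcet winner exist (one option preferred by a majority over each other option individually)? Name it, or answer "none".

none

Checking pairwise contests:
C beats E 25–11.
D beats C 19–17.
E beats B 28–8.
E beats A 31–5.
E beats D 28–8.
Every option loses at least one head-to-head, so there is no Condorcet winner.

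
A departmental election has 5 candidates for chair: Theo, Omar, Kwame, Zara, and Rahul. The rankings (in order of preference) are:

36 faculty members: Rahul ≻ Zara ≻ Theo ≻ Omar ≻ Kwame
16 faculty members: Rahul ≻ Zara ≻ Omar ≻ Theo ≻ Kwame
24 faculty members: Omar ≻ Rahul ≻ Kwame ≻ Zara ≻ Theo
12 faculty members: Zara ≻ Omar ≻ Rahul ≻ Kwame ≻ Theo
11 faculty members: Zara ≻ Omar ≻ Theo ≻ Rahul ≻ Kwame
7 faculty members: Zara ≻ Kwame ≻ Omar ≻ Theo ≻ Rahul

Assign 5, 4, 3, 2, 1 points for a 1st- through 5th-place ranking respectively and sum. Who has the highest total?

Theo: 36·3 + 16·2 + 24·1 + 12·1 + 11·3 + 7·2 = 223
Omar: 36·2 + 16·3 + 24·5 + 12·4 + 11·4 + 7·3 = 353
Kwame: 36·1 + 16·1 + 24·3 + 12·2 + 11·1 + 7·4 = 187
Zara: 36·4 + 16·4 + 24·2 + 12·5 + 11·5 + 7·5 = 406
Rahul: 36·5 + 16·5 + 24·4 + 12·3 + 11·2 + 7·1 = 421
Rahul has the highest Borda score (421).

Rahul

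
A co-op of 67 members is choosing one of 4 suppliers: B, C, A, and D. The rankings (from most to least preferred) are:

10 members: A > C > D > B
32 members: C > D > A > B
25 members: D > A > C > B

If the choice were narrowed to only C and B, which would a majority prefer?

Voters preferring C to B: 67; preferring B to C: 0.
C wins the head-to-head.

C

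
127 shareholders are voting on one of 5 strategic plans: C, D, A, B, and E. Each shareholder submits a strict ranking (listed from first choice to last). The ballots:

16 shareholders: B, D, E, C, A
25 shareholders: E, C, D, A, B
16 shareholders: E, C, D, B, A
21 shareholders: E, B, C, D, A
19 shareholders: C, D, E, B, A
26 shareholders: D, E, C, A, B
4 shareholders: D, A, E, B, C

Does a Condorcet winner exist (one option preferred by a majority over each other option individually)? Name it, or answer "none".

none

Checking pairwise contests:
E beats C 108–19.
C beats D 81–46.
C beats A 123–4.
C beats B 86–41.
D beats E 65–62.
Every option loses at least one head-to-head, so there is no Condorcet winner.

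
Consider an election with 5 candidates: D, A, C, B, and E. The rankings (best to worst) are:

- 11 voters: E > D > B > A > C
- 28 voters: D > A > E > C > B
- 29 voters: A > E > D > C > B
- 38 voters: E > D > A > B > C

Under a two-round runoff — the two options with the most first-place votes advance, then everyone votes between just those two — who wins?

A

Round 1 first-place votes: D 28, A 29, C 0, B 0, E 49.
E and A advance.
Runoff: E is preferred to A by 49 voters; A by 57.
A wins the runoff.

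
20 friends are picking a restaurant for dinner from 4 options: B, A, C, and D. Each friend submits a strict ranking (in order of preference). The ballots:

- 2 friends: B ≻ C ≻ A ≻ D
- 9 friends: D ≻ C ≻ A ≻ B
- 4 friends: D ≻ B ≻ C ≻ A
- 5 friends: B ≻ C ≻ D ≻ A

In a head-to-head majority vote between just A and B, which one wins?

B

Voters preferring A to B: 9; preferring B to A: 11.
B wins the head-to-head.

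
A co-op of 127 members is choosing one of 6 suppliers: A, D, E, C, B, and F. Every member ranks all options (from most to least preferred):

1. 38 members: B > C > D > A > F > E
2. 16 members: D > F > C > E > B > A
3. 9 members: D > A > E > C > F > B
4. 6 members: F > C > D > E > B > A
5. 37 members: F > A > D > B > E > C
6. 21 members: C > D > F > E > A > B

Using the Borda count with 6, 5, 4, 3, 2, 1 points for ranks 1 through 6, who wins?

A: 38·3 + 16·1 + 9·5 + 6·1 + 37·5 + 21·2 = 408
D: 38·4 + 16·6 + 9·6 + 6·4 + 37·4 + 21·5 = 579
E: 38·1 + 16·3 + 9·4 + 6·3 + 37·2 + 21·3 = 277
C: 38·5 + 16·4 + 9·3 + 6·5 + 37·1 + 21·6 = 474
B: 38·6 + 16·2 + 9·1 + 6·2 + 37·3 + 21·1 = 413
F: 38·2 + 16·5 + 9·2 + 6·6 + 37·6 + 21·4 = 516
D has the highest Borda score (579).

D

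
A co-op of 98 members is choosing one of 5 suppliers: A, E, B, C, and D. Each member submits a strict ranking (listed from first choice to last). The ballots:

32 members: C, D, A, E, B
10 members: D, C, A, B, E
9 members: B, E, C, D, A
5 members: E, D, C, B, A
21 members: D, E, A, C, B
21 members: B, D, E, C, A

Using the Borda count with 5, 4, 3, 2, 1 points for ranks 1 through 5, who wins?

A: 32·3 + 10·3 + 9·1 + 5·1 + 21·3 + 21·1 = 224
E: 32·2 + 10·1 + 9·4 + 5·5 + 21·4 + 21·3 = 282
B: 32·1 + 10·2 + 9·5 + 5·2 + 21·1 + 21·5 = 233
C: 32·5 + 10·4 + 9·3 + 5·3 + 21·2 + 21·2 = 326
D: 32·4 + 10·5 + 9·2 + 5·4 + 21·5 + 21·4 = 405
D has the highest Borda score (405).

D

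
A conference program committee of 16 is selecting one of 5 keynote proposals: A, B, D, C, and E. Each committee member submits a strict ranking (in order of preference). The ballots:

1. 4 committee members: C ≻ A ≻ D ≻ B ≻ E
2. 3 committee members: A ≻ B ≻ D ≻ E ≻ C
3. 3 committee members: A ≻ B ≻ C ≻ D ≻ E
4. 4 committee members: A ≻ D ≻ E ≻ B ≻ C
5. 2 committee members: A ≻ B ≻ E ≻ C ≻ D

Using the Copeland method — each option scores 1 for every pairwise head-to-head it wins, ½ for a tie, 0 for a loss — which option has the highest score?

A: beats B, D, C, and E → score 4.
B: beats C and E; ties D; loses to A → score 2.5.
D: beats E; ties B; loses to A and C → score 1.5.
C: beats D; loses to A, B, and E → score 1.
E: beats C; loses to A, B, and D → score 1.
A has the best pairwise record.

A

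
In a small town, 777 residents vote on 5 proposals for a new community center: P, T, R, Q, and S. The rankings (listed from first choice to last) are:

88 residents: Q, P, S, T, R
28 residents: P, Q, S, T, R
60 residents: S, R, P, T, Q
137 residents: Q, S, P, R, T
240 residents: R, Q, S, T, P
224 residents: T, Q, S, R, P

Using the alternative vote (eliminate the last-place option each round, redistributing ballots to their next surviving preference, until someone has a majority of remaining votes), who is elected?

Q

Round 1: P 28, T 224, R 240, Q 225, S 60. Eliminate P.
Round 2: T 224, R 240, Q 253, S 60. Eliminate S.
Round 3: T 224, R 300, Q 253. Eliminate T.
Round 4: R 300, Q 477. Q has a majority.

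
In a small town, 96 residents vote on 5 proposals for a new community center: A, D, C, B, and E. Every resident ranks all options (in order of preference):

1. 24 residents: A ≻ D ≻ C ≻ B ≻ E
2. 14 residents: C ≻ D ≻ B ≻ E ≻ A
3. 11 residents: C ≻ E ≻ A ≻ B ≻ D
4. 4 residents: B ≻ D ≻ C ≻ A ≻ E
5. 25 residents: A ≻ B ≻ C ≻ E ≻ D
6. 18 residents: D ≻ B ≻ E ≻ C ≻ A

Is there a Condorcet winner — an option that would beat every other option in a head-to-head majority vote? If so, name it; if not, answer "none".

A vs D: 60–36 for A.
A vs C: 49–47 for A.
A vs B: 60–36 for A.
A vs E: 53–43 for A.
A beats every other option head-to-head.

A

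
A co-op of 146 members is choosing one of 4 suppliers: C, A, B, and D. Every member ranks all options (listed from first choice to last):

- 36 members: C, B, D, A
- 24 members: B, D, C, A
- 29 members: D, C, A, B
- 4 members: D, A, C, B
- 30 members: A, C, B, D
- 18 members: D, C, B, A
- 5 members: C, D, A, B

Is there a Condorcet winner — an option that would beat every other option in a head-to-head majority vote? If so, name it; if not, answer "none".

none

Checking pairwise contests:
D beats C 75–71.
C beats A 112–34.
C beats B 122–24.
B beats D 90–56.
Every option loses at least one head-to-head, so there is no Condorcet winner.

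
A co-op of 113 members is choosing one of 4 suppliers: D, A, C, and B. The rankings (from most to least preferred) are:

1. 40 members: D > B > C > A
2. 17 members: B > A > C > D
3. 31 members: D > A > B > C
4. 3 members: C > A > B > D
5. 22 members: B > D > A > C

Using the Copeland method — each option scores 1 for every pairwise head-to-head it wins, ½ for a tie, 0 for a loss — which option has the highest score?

D: beats A, C, and B → score 3.
A: beats C; loses to D and B → score 1.
C: loses to D, A, and B → score 0.
B: beats A and C; loses to D → score 2.
D has the best pairwise record.

D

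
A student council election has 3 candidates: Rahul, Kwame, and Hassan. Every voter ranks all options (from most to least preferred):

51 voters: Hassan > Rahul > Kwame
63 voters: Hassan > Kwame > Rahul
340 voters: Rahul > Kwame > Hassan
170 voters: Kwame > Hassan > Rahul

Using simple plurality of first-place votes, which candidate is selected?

Rahul

First-place votes: Rahul 340, Kwame 170, Hassan 114.
Rahul has the most first-place votes.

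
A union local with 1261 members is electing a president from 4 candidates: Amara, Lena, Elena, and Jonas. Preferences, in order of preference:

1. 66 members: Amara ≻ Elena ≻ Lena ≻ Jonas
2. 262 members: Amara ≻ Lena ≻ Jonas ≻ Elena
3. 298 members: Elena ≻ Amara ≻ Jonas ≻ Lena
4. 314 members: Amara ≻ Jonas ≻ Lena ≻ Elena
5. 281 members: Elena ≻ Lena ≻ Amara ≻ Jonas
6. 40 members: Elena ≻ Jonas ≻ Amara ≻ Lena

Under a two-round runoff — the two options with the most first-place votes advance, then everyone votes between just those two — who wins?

Amara

Round 1 first-place votes: Amara 642, Lena 0, Elena 619, Jonas 0.
Amara and Elena advance.
Runoff: Amara is preferred to Elena by 642 voters; Elena by 619.
Amara wins the runoff.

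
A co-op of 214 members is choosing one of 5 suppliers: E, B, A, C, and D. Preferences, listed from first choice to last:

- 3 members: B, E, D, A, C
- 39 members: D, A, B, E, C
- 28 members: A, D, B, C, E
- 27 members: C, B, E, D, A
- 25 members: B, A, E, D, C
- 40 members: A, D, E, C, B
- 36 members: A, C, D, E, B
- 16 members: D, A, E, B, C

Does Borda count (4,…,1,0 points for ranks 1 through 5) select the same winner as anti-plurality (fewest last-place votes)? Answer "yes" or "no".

Borda — scores: E 300, B 343, A 659, C 284, D 554. Winner: A.
Anti-plurality — last-place votes: E 28, B 76, A 27, C 83, D 0. Winner: D.
The two methods disagree.

no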